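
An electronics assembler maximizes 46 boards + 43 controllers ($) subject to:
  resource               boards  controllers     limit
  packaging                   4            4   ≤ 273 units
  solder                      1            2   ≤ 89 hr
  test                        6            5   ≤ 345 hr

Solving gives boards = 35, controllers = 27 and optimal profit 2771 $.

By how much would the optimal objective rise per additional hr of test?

Binding: solder and test. Non-binding: packaging (25 unused).
Slack constraints have shadow price 0 (complementary slackness).
From A_Bᵀ y = c: 1·y_solder + 6·y_test = 46; 2·y_solder + 5·y_test = 43.
→ y_solder = 4 and y_test = 7.
Shadow price of test = 7.

7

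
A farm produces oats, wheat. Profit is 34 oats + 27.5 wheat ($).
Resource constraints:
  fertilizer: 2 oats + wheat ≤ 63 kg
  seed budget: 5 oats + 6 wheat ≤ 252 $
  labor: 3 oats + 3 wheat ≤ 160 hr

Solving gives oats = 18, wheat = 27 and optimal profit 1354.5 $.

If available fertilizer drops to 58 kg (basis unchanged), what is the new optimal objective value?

1307

Check each constraint at x*: fertilizer 63/63 (tight); seed budget 252/252 (tight); labor 135/160 (slack 25).
By complementary slackness, y = 0 for the non-binding constraint.
The binding rows give the dual system: 2·y_fertilizer + 5·y_seed budget = 34 and 1·y_fertilizer + 6·y_seed budget = 27.5.
This yields shadow prices y_fertilizer = 9.5, y_seed budget = 3.
Δz = y_fertilizer·Δb = 9.5 × (-5) = -47.5, so new z* = 1354.5 − 47.5 = 1307.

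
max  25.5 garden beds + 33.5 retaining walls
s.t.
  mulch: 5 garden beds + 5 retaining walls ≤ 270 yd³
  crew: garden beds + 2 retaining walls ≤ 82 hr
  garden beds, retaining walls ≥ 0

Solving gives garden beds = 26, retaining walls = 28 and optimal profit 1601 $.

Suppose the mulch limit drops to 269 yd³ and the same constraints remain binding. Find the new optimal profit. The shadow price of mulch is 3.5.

1597.5

Δb = -1, so new z* = 1601 + (3.5)·(-1) = 1601 − 3.5 = 1597.5.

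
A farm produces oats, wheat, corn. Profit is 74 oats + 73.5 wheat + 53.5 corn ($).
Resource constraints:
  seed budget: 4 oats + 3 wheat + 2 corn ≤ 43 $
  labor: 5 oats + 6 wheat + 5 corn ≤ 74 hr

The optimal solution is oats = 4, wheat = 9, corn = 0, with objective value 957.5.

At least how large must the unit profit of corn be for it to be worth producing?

Check each constraint at x*: seed budget 43/43 (tight); labor 74/74 (tight).
Dual feasibility on the basic columns requires 4·y_seed budget + 5·y_labor = 74, 3·y_seed budget + 6·y_labor = 73.5.
→ y_seed budget = 8.5 and y_labor = 8.
corn enters the basis when its profit ≥ yᵀa₃ = 8.5·2 + 8·5 = 57.

57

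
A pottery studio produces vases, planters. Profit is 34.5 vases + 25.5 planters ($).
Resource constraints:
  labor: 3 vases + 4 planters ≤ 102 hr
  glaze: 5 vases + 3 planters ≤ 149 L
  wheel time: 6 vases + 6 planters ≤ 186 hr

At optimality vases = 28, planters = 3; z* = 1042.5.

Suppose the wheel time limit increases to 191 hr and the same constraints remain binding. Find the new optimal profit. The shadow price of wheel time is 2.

Δb = 5, so new z* = 1042.5 + (2)·(5) = 1042.5 + 10 = 1052.5.

1052.5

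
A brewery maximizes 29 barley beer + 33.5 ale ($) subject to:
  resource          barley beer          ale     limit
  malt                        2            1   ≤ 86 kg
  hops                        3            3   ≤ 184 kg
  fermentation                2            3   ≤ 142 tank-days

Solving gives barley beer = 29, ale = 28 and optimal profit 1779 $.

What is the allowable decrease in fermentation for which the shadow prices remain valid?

56

Binding constraints: malt, fermentation. The basis is B = [[2,1],[2,3]] with det 4.
Per unit decrease in fermentation, x* moves by d = (0.25, -0.5).
The basis stays optimal until ale reaches 0; allowable decrease = 56 tank-days.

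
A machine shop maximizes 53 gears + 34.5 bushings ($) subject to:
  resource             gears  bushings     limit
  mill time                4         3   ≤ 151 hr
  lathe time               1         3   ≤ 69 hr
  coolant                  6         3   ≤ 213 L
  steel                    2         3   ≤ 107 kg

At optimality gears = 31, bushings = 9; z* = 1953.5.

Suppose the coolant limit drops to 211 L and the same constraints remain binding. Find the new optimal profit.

1946.5

Binding: mill time and coolant. Non-binding: lathe time (11 unused), steel (18 unused).
Slack constraints have shadow price 0 (complementary slackness).
Dual feasibility on the basic columns requires 4·y_mill time + 6·y_coolant = 53, 3·y_mill time + 3·y_coolant = 34.5.
Solving: y_mill time = 8, y_coolant = 3.5.
Δz = y_coolant·Δb = 3.5 × (-2) = -7, so new z* = 1953.5 − 7 = 1946.5.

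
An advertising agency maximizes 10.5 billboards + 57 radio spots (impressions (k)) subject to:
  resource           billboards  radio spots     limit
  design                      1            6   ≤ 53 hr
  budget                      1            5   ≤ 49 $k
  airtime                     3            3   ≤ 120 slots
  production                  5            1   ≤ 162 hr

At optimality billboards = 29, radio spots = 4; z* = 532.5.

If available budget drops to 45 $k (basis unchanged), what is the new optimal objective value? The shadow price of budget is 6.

Δb = -4, so new z* = 532.5 + (6)·(-4) = 532.5 − 24 = 508.5.

508.5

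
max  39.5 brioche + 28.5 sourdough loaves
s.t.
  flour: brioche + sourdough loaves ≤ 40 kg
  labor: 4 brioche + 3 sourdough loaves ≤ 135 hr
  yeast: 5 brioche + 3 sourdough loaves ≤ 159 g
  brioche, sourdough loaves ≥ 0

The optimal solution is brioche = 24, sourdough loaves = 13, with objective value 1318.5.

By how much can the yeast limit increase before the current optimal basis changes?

9.75

Binding constraints: labor, yeast. The basis is B = [[4,3],[5,3]] with det -3.
Per unit increase in yeast, x* moves by d = (1, -1.3333).
The basis stays optimal until sourdough loaves reaches 0; allowable increase = 9.75 g.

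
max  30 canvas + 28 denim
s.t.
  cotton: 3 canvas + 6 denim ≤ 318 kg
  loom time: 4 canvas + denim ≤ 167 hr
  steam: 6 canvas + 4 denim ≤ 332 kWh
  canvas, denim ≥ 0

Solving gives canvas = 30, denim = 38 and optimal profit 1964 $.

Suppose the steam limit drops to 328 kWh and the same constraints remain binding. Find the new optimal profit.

1948

Binding: cotton and steam. Non-binding: loom time (9 unused).
Slack constraints have shadow price 0 (complementary slackness).
Dual feasibility on the basic columns requires 3·y_cotton + 6·y_steam = 30, 6·y_cotton + 4·y_steam = 28.
This yields shadow prices y_cotton = 2, y_steam = 4.
Δz = y_steam·Δb = 4 × (-4) = -16, so new z* = 1964 − 16 = 1948.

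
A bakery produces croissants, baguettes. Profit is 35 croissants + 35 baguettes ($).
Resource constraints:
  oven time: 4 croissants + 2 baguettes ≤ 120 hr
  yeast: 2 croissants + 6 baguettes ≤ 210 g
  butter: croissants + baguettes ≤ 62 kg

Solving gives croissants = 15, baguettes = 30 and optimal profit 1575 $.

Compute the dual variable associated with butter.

0

Binding: oven time and yeast. Non-binding: butter (17 unused).
By complementary slackness, y = 0 for the non-binding constraint.
The binding rows give the dual system: 4·y_oven time + 2·y_yeast = 35 and 2·y_oven time + 6·y_yeast = 35.
→ y_oven time = 7 and y_yeast = 3.5.
Shadow price of butter = 0.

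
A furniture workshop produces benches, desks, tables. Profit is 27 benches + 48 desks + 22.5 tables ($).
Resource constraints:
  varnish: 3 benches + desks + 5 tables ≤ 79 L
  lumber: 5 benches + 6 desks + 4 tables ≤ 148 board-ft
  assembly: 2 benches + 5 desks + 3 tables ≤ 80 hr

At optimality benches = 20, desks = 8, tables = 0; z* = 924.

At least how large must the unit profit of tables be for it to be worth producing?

Binding: lumber and assembly. Non-binding: varnish (11 unused).
Slack constraints have shadow price 0 (complementary slackness).
Dual feasibility on the basic columns requires 5·y_lumber + 2·y_assembly = 27, 6·y_lumber + 5·y_assembly = 48.
Solving: y_lumber = 3, y_assembly = 6.
tables enters the basis when its profit ≥ yᵀa₃ = 3·4 + 6·3 = 30.

30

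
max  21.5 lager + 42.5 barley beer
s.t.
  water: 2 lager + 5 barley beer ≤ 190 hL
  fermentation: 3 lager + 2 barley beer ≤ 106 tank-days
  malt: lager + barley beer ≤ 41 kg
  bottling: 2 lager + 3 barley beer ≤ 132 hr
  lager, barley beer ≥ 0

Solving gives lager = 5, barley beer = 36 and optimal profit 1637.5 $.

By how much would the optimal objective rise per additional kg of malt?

7.5

At the optimum: water uses 190 of 190 (binding); fermentation uses 87 of 106 (slack = 19); malt uses 41 of 41 (binding); bottling uses 118 of 132 (slack = 14).
By complementary slackness, y = 0 for the non-binding constraints.
From A_Bᵀ y = c: 2·y_water + 1·y_malt = 21.5; 5·y_water + 1·y_malt = 42.5.
→ y_water = 7 and y_malt = 7.5.
Shadow price of malt = 7.5.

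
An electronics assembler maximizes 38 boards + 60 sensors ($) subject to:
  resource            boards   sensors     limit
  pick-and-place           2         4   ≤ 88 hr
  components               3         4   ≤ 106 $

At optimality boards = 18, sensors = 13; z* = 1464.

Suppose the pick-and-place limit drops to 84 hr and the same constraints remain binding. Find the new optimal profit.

1436

Both pick-and-place and components are binding at x*.
From A_Bᵀ y = c: 2·y_pick-and-place + 3·y_components = 38; 4·y_pick-and-place + 4·y_components = 60.
→ y_pick-and-place = 7 and y_components = 8.
Δz = y_pick-and-place·Δb = 7 × (-4) = -28, so new z* = 1464 − 28 = 1436.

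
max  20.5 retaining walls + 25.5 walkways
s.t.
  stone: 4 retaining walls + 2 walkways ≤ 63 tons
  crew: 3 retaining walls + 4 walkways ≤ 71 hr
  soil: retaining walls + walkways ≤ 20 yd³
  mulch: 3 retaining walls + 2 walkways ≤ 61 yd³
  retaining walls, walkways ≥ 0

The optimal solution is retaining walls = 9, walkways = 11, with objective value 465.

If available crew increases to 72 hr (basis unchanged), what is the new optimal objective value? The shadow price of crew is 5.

470

Δb = 1, so new z* = 465 + (5)·(1) = 465 + 5 = 470.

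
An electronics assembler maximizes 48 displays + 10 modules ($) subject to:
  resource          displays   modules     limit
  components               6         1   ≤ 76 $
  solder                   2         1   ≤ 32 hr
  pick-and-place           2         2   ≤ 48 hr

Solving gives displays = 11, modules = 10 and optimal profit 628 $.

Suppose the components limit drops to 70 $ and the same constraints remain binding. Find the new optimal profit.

586

At the optimum: components uses 76 of 76 (binding); solder uses 32 of 32 (binding); pick-and-place uses 42 of 48 (slack = 6).
Since pick-and-place is not tight, its dual is 0.
From A_Bᵀ y = c: 6·y_components + 2·y_solder = 48; 1·y_components + 1·y_solder = 10.
→ y_components = 7 and y_solder = 3.
Δz = y_components·Δb = 7 × (-6) = -42, so new z* = 628 − 42 = 586.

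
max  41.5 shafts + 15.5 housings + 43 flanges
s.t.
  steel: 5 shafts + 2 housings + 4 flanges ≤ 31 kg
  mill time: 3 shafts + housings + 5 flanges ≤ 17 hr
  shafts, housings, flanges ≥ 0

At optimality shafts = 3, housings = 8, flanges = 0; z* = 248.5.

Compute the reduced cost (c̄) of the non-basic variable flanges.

Check each constraint at x*: steel 31/31 (tight); mill time 17/17 (tight).
Dual feasibility on the basic columns requires 5·y_steel + 3·y_mill time = 41.5, 2·y_steel + 1·y_mill time = 15.5.
Solving: y_steel = 5, y_mill time = 5.5.
Reduced cost of flanges: c₃ − yᵀa₃ = 43 − (5·4 + 5.5·5) = 43 − 47.5 = -4.5.

-4.5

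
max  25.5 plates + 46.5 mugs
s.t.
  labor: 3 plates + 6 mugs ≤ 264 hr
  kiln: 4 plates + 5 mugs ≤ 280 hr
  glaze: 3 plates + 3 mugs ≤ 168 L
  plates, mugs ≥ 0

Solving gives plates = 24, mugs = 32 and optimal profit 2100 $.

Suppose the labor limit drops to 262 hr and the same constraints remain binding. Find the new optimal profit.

2086

At the optimum: labor uses 264 of 264 (binding); kiln uses 256 of 280 (slack = 24); glaze uses 168 of 168 (binding).
Since kiln is not tight, its dual is 0.
Dual feasibility on the basic columns requires 3·y_labor + 3·y_glaze = 25.5, 6·y_labor + 3·y_glaze = 46.5.
This yields shadow prices y_labor = 7, y_glaze = 1.5.
Δz = y_labor·Δb = 7 × (-2) = -14, so new z* = 2100 − 14 = 2086.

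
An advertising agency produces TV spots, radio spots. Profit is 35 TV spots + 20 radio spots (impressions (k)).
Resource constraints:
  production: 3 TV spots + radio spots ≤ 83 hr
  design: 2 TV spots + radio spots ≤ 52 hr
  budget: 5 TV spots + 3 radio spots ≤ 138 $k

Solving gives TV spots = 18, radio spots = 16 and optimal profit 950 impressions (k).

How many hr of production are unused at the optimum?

13

production used = 3·18 + 1·16 = 70; slack = 83 − 70 = 13.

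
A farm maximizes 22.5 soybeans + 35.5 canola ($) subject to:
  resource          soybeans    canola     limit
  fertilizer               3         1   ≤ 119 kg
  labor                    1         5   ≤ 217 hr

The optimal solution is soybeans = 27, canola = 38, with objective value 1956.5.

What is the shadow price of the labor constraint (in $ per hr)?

6

Both fertilizer and labor are binding at x*.
From A_Bᵀ y = c: 3·y_fertilizer + 1·y_labor = 22.5; 1·y_fertilizer + 5·y_labor = 35.5.
→ y_fertilizer = 5.5 and y_labor = 6.
Shadow price of labor = 6.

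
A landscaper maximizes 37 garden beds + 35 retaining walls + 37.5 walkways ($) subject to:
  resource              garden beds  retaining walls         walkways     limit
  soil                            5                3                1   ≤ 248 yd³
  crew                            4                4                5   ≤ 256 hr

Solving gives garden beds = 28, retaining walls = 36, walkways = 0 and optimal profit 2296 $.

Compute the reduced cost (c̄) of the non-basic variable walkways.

-3.5

Check each constraint at x*: soil 248/248 (tight); crew 256/256 (tight).
Dual feasibility on the basic columns requires 5·y_soil + 4·y_crew = 37, 3·y_soil + 4·y_crew = 35.
→ y_soil = 1 and y_crew = 8.
Reduced cost of walkways: c₃ − yᵀa₃ = 37.5 − (1·1 + 8·5) = 37.5 − 41 = -3.5.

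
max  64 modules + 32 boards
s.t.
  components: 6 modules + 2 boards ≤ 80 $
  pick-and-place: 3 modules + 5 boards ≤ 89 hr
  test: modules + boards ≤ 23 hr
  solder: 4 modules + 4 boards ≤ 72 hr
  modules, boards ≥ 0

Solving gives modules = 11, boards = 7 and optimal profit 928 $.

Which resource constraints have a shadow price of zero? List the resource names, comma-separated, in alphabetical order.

components: 80/80 (binding)
pick-and-place: 68/89 (slack 21)
test: 18/23 (slack 5)
solder: 72/72 (binding)
By complementary slackness, a constraint with positive slack has shadow price 0 → pick-and-place, test.

pick-and-place, test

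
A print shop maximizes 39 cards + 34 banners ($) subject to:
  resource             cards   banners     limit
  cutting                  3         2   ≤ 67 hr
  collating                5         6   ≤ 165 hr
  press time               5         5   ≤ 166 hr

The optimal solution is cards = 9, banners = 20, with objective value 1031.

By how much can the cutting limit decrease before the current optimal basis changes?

Binding constraints: cutting, collating. The basis is B = [[3,2],[5,6]] with det 8.
Per unit decrease in cutting, x* moves by d = (-0.75, 0.625).
The basis stays optimal until cards reaches 0; allowable decrease = 12 hr.

12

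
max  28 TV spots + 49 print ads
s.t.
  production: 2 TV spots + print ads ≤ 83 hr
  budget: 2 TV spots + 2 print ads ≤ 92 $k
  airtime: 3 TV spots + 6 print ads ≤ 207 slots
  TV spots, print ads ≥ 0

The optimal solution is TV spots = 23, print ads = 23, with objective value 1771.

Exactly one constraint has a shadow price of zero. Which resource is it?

production: 69/83 (slack 14)
budget: 92/92 (binding)
airtime: 207/207 (binding)
By complementary slackness, a constraint with positive slack has shadow price 0 → production.

production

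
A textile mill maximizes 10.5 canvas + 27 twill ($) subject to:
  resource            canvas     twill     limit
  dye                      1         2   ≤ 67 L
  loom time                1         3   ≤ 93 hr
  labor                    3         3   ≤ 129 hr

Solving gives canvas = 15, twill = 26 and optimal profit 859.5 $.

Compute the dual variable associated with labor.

0

At the optimum: dye uses 67 of 67 (binding); loom time uses 93 of 93 (binding); labor uses 123 of 129 (slack = 6).
Slack constraints have shadow price 0 (complementary slackness).
Dual feasibility on the basic columns requires 1·y_dye + 1·y_loom time = 10.5, 2·y_dye + 3·y_loom time = 27.
→ y_dye = 4.5 and y_loom time = 6.
Shadow price of labor = 0.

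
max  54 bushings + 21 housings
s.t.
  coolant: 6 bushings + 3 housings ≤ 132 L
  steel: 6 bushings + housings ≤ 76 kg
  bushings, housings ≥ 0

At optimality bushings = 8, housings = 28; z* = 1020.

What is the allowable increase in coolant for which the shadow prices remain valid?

Binding constraints: coolant, steel. The basis is B = [[6,3],[6,1]] with det -12.
Per unit increase in coolant, x* moves by d = (-0.0833, 0.5).
The basis stays optimal until bushings reaches 0; allowable increase = 96 L.

96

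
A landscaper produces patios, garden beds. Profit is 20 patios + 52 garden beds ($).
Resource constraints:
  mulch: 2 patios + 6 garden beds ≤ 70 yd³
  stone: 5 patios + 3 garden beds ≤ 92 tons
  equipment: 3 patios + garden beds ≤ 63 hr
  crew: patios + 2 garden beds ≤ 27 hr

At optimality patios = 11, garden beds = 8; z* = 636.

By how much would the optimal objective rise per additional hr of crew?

8

At the optimum: mulch uses 70 of 70 (binding); stone uses 79 of 92 (slack = 13); equipment uses 41 of 63 (slack = 22); crew uses 27 of 27 (binding).
By complementary slackness, y = 0 for the non-binding constraints.
Dual feasibility on the basic columns requires 2·y_mulch + 1·y_crew = 20, 6·y_mulch + 2·y_crew = 52.
→ y_mulch = 6 and y_crew = 8.
Shadow price of crew = 8.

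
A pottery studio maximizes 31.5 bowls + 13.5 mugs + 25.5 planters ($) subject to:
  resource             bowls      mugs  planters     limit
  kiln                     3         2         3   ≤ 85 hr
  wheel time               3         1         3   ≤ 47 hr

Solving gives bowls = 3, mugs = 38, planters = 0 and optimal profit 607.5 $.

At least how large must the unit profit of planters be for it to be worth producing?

31.5

Check each constraint at x*: kiln 85/85 (tight); wheel time 47/47 (tight).
The binding rows give the dual system: 3·y_kiln + 3·y_wheel time = 31.5 and 2·y_kiln + 1·y_wheel time = 13.5.
→ y_kiln = 3 and y_wheel time = 7.5.
planters enters the basis when its profit ≥ yᵀa₃ = 3·3 + 7.5·3 = 31.5.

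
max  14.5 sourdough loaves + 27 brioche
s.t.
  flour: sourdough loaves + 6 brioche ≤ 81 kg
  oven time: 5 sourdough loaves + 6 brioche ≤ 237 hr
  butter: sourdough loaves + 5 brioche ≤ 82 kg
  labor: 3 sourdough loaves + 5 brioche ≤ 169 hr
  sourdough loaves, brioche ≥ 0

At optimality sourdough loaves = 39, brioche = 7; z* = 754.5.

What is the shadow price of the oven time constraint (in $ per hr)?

At the optimum: flour uses 81 of 81 (binding); oven time uses 237 of 237 (binding); butter uses 74 of 82 (slack = 8); labor uses 152 of 169 (slack = 17).
Since butter, labor are not tight, their duals are 0.
From A_Bᵀ y = c: 1·y_flour + 5·y_oven time = 14.5; 6·y_flour + 6·y_oven time = 27.
→ y_flour = 2 and y_oven time = 2.5.
Shadow price of oven time = 2.5.

2.5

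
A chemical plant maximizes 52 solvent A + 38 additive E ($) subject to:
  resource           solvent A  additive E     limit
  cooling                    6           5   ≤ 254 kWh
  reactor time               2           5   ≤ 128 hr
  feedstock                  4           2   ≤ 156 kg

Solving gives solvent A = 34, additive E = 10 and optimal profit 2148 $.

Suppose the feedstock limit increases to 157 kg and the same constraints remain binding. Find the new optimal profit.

2152

Binding: cooling and feedstock. Non-binding: reactor time (10 unused).
Since reactor time is not tight, its dual is 0.
From A_Bᵀ y = c: 6·y_cooling + 4·y_feedstock = 52; 5·y_cooling + 2·y_feedstock = 38.
→ y_cooling = 6 and y_feedstock = 4.
Δz = y_feedstock·Δb = 4 × (1) = 4, so new z* = 2148 + 4 = 2152.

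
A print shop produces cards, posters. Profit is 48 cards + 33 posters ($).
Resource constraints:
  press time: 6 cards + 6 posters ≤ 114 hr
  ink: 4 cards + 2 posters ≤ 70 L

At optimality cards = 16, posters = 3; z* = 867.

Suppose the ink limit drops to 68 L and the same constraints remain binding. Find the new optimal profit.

Both press time and ink are binding at x*.
From A_Bᵀ y = c: 6·y_press time + 4·y_ink = 48; 6·y_press time + 2·y_ink = 33.
This yields shadow prices y_press time = 3, y_ink = 7.5.
Δz = y_ink·Δb = 7.5 × (-2) = -15, so new z* = 867 − 15 = 852.

852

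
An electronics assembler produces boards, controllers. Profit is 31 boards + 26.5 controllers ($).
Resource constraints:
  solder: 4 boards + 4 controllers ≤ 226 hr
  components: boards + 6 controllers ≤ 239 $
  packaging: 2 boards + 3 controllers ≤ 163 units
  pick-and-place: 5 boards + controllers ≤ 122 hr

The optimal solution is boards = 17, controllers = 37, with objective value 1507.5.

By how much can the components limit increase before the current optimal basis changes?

18.125

Binding constraints: components, pick-and-place. The basis is B = [[1,6],[5,1]] with det -29.
Per unit increase in components, x* moves by d = (-0.0345, 0.1724).
The basis stays optimal until solder becomes binding; allowable increase = 18.125 $.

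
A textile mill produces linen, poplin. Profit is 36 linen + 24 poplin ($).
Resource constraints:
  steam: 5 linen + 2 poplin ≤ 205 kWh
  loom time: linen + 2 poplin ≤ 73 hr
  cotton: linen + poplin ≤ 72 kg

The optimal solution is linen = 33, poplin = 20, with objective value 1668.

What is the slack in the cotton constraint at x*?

19

cotton used = 1·33 + 1·20 = 53; slack = 72 − 53 = 19.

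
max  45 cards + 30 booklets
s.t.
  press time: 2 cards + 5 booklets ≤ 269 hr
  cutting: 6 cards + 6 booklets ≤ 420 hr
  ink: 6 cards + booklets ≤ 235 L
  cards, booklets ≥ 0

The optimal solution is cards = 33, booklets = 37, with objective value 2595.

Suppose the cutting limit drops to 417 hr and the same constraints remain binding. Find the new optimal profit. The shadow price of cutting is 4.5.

2581.5

Δb = -3, so new z* = 2595 + (4.5)·(-3) = 2595 − 13.5 = 2581.5.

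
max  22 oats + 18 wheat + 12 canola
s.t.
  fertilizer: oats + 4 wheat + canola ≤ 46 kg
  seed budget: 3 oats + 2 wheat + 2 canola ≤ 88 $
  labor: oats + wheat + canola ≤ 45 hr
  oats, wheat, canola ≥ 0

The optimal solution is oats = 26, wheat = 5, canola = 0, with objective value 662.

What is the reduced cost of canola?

-3

Check each constraint at x*: fertilizer 46/46 (tight); seed budget 88/88 (tight); labor 31/45 (slack 14).
Since labor is not tight, its dual is 0.
The binding rows give the dual system: 1·y_fertilizer + 3·y_seed budget = 22 and 4·y_fertilizer + 2·y_seed budget = 18.
This yields shadow prices y_fertilizer = 1, y_seed budget = 7.
Reduced cost of canola: c₃ − yᵀa₃ = 12 − (1·1 + 7·2) = 12 − 15 = -3.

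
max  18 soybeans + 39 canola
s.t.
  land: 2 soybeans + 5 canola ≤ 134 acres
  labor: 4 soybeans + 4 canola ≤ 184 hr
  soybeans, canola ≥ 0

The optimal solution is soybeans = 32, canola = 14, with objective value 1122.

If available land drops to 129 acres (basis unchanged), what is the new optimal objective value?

1087

Check each constraint at x*: land 134/134 (tight); labor 184/184 (tight).
Dual feasibility on the basic columns requires 2·y_land + 4·y_labor = 18, 5·y_land + 4·y_labor = 39.
Solving: y_land = 7, y_labor = 1.
Δz = y_land·Δb = 7 × (-5) = -35, so new z* = 1122 − 35 = 1087.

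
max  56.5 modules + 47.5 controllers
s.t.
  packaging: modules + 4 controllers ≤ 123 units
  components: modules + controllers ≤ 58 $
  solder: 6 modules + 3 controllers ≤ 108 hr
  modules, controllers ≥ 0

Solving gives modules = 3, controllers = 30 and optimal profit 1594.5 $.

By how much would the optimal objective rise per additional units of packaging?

At the optimum: packaging uses 123 of 123 (binding); components uses 33 of 58 (slack = 25); solder uses 108 of 108 (binding).
By complementary slackness, y = 0 for the non-binding constraint.
The binding rows give the dual system: 1·y_packaging + 6·y_solder = 56.5 and 4·y_packaging + 3·y_solder = 47.5.
→ y_packaging = 5.5 and y_solder = 8.5.
Shadow price of packaging = 5.5.

5.5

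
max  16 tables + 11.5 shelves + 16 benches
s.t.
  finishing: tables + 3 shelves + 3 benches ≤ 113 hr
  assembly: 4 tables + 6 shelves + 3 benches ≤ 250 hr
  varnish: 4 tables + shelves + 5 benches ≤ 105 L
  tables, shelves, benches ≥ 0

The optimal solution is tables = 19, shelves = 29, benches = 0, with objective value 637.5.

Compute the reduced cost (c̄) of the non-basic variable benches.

At the optimum: finishing uses 106 of 113 (slack = 7); assembly uses 250 of 250 (binding); varnish uses 105 of 105 (binding).
Since finishing is not tight, its dual is 0.
The binding rows give the dual system: 4·y_assembly + 4·y_varnish = 16 and 6·y_assembly + 1·y_varnish = 11.5.
Solving: y_assembly = 1.5, y_varnish = 2.5.
Reduced cost of benches: c₃ − yᵀa₃ = 16 − (1.5·3 + 2.5·5) = 16 − 17 = -1.

-1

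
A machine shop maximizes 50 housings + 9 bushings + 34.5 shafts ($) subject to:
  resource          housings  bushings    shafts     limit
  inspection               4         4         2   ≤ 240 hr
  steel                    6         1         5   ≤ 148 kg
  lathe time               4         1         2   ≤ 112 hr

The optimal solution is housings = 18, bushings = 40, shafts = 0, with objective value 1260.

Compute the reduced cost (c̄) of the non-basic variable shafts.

-4.5

At the optimum: inspection uses 232 of 240 (slack = 8); steel uses 148 of 148 (binding); lathe time uses 112 of 112 (binding).
Slack constraints have shadow price 0 (complementary slackness).
The binding rows give the dual system: 6·y_steel + 4·y_lathe time = 50 and 1·y_steel + 1·y_lathe time = 9.
This yields shadow prices y_steel = 7, y_lathe time = 2.
Reduced cost of shafts: c₃ − yᵀa₃ = 34.5 − (7·5 + 2·2) = 34.5 − 39 = -4.5.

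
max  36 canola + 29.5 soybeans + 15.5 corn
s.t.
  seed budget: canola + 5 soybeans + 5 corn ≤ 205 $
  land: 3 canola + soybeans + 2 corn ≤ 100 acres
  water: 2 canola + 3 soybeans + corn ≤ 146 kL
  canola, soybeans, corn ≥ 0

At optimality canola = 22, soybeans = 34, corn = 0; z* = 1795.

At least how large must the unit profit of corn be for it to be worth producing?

21.5

Binding: land and water. Non-binding: seed budget (13 unused).
Since seed budget is not tight, its dual is 0.
From A_Bᵀ y = c: 3·y_land + 2·y_water = 36; 1·y_land + 3·y_water = 29.5.
This yields shadow prices y_land = 7, y_water = 7.5.
corn enters the basis when its profit ≥ yᵀa₃ = 7·2 + 7.5·1 = 21.5.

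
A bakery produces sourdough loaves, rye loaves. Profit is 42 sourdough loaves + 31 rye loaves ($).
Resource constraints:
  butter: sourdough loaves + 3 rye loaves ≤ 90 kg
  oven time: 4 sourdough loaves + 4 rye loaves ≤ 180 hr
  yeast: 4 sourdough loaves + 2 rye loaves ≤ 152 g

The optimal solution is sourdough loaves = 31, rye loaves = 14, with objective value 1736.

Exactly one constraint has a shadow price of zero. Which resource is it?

butter

butter: 73/90 (slack 17)
oven time: 180/180 (binding)
yeast: 152/152 (binding)
By complementary slackness, a constraint with positive slack has shadow price 0 → butter.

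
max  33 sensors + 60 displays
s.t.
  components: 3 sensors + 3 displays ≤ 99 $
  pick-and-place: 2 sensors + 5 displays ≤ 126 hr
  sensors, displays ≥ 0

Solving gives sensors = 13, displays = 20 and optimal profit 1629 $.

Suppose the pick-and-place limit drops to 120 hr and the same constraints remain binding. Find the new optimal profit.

1575

Check each constraint at x*: components 99/99 (tight); pick-and-place 126/126 (tight).
Dual feasibility on the basic columns requires 3·y_components + 2·y_pick-and-place = 33, 3·y_components + 5·y_pick-and-place = 60.
Solving: y_components = 5, y_pick-and-place = 9.
Δz = y_pick-and-place·Δb = 9 × (-6) = -54, so new z* = 1629 − 54 = 1575.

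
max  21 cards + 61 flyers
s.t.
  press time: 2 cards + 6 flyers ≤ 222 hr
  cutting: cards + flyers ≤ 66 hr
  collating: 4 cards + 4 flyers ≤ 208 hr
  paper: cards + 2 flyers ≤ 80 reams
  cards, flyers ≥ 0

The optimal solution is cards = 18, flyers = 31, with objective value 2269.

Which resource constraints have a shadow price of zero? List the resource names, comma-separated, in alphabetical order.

collating, cutting

press time: 222/222 (binding)
cutting: 49/66 (slack 17)
collating: 196/208 (slack 12)
paper: 80/80 (binding)
By complementary slackness, a constraint with positive slack has shadow price 0 → collating, cutting.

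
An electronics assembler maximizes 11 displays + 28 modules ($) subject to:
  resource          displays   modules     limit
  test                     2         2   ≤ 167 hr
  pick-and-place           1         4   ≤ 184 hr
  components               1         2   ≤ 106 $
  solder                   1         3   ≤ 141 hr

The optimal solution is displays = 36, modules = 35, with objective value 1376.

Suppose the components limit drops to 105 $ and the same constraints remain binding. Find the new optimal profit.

1371

Binding: components and solder. Non-binding: test (25 unused), pick-and-place (8 unused).
Since test, pick-and-place are not tight, their duals are 0.
Dual feasibility on the basic columns requires 1·y_components + 1·y_solder = 11, 2·y_components + 3·y_solder = 28.
→ y_components = 5 and y_solder = 6.
Δz = y_components·Δb = 5 × (-1) = -5, so new z* = 1376 − 5 = 1371.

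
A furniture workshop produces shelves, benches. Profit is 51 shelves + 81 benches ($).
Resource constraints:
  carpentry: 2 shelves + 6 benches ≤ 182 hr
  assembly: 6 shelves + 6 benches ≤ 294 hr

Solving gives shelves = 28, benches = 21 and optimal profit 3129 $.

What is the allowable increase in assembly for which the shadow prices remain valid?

Binding constraints: carpentry, assembly. The basis is B = [[2,6],[6,6]] with det -24.
Per unit increase in assembly, x* moves by d = (0.25, -0.0833).
The basis stays optimal until benches reaches 0; allowable increase = 252 hr.

252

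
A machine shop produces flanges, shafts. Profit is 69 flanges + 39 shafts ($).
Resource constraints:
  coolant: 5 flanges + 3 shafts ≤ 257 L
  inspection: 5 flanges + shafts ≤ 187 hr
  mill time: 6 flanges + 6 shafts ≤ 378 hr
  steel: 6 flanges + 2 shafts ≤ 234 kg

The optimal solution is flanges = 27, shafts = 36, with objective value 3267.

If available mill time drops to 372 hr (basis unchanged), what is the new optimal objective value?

Binding: mill time and steel. Non-binding: coolant (14 unused), inspection (16 unused).
By complementary slackness, y = 0 for the non-binding constraints.
The binding rows give the dual system: 6·y_mill time + 6·y_steel = 69 and 6·y_mill time + 2·y_steel = 39.
This yields shadow prices y_mill time = 4, y_steel = 7.5.
Δz = y_mill time·Δb = 4 × (-6) = -24, so new z* = 3267 − 24 = 3243.

3243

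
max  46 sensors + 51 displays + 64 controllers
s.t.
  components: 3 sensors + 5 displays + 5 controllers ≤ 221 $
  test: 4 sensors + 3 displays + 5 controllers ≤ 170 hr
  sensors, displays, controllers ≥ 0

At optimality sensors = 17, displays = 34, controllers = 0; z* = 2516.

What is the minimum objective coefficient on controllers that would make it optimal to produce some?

Both components and test are binding at x*.
The binding rows give the dual system: 3·y_components + 4·y_test = 46 and 5·y_components + 3·y_test = 51.
→ y_components = 6 and y_test = 7.
controllers enters the basis when its profit ≥ yᵀa₃ = 6·5 + 7·5 = 65.

65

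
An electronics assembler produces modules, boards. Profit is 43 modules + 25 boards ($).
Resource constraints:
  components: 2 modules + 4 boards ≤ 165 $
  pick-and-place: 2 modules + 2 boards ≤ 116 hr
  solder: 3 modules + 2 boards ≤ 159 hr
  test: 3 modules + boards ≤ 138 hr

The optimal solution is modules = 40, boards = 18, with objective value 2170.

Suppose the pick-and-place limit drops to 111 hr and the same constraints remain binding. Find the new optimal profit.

At the optimum: components uses 152 of 165 (slack = 13); pick-and-place uses 116 of 116 (binding); solder uses 156 of 159 (slack = 3); test uses 138 of 138 (binding).
By complementary slackness, y = 0 for the non-binding constraints.
The binding rows give the dual system: 2·y_pick-and-place + 3·y_test = 43 and 2·y_pick-and-place + 1·y_test = 25.
→ y_pick-and-place = 8 and y_test = 9.
Δz = y_pick-and-place·Δb = 8 × (-5) = -40, so new z* = 2170 − 40 = 2130.

2130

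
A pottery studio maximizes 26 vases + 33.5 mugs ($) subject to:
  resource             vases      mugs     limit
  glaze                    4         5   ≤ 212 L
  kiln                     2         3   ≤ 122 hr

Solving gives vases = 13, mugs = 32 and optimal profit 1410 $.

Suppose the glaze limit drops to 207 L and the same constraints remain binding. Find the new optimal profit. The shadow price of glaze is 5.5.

1382.5

Δb = -5, so new z* = 1410 + (5.5)·(-5) = 1410 − 27.5 = 1382.5.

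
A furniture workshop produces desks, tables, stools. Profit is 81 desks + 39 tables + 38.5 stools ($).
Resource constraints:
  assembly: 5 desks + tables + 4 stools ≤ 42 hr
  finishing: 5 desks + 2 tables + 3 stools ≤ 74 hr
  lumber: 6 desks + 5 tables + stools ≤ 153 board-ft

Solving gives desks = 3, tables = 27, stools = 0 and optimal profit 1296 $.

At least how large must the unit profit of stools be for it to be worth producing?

Binding: assembly and lumber. Non-binding: finishing (5 unused).
Slack constraints have shadow price 0 (complementary slackness).
The binding rows give the dual system: 5·y_assembly + 6·y_lumber = 81 and 1·y_assembly + 5·y_lumber = 39.
This yields shadow prices y_assembly = 9, y_lumber = 6.
stools enters the basis when its profit ≥ yᵀa₃ = 9·4 + 6·1 = 42.

42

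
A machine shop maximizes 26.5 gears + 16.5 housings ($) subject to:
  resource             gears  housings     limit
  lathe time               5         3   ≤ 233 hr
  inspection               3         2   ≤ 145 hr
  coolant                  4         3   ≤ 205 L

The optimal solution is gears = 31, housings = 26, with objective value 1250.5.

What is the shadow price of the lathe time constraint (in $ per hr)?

Check each constraint at x*: lathe time 233/233 (tight); inspection 145/145 (tight); coolant 202/205 (slack 3).
Since coolant is not tight, its dual is 0.
From A_Bᵀ y = c: 5·y_lathe time + 3·y_inspection = 26.5; 3·y_lathe time + 2·y_inspection = 16.5.
Solving: y_lathe time = 3.5, y_inspection = 3.
Shadow price of lathe time = 3.5.

3.5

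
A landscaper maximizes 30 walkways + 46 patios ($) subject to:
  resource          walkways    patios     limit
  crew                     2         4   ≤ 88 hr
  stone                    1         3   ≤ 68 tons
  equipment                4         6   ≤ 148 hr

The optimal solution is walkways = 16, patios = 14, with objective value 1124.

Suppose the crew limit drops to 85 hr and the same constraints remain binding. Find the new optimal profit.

Check each constraint at x*: crew 88/88 (tight); stone 58/68 (slack 10); equipment 148/148 (tight).
By complementary slackness, y = 0 for the non-binding constraint.
The binding rows give the dual system: 2·y_crew + 4·y_equipment = 30 and 4·y_crew + 6·y_equipment = 46.
Solving: y_crew = 1, y_equipment = 7.
Δz = y_crew·Δb = 1 × (-3) = -3, so new z* = 1124 − 3 = 1121.

1121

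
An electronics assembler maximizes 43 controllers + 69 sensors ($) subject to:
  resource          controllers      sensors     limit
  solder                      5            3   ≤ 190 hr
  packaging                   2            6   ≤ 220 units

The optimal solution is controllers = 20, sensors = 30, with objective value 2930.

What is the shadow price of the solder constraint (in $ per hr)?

Both solder and packaging are binding at x*.
The binding rows give the dual system: 5·y_solder + 2·y_packaging = 43 and 3·y_solder + 6·y_packaging = 69.
Solving: y_solder = 5, y_packaging = 9.
Shadow price of solder = 5.

5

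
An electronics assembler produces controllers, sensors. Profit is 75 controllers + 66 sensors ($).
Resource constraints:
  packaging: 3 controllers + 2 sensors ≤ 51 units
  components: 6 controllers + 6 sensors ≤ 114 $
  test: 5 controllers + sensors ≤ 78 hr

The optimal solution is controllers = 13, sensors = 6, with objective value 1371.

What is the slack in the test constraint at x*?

7

test used = 5·13 + 1·6 = 71; slack = 78 − 71 = 7.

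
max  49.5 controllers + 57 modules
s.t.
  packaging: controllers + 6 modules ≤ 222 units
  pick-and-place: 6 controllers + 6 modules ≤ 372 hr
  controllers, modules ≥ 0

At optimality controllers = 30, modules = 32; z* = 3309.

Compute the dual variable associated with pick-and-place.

8

Check each constraint at x*: packaging 222/222 (tight); pick-and-place 372/372 (tight).
From A_Bᵀ y = c: 1·y_packaging + 6·y_pick-and-place = 49.5; 6·y_packaging + 6·y_pick-and-place = 57.
Solving: y_packaging = 1.5, y_pick-and-place = 8.
Shadow price of pick-and-place = 8.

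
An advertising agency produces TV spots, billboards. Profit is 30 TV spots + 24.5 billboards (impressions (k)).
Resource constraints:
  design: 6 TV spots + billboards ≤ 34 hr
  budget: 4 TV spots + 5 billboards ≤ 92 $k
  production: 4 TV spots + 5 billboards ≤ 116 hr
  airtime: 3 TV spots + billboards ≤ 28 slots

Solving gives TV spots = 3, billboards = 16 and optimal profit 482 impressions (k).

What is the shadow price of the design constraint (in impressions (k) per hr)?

2

At the optimum: design uses 34 of 34 (binding); budget uses 92 of 92 (binding); production uses 92 of 116 (slack = 24); airtime uses 25 of 28 (slack = 3).
By complementary slackness, y = 0 for the non-binding constraints.
Dual feasibility on the basic columns requires 6·y_design + 4·y_budget = 30, 1·y_design + 5·y_budget = 24.5.
→ y_design = 2 and y_budget = 4.5.
Shadow price of design = 2.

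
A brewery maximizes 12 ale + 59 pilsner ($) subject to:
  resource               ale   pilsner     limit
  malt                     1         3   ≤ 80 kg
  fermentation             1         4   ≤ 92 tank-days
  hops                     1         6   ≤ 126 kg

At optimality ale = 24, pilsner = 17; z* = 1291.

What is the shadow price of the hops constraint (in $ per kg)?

At the optimum: malt uses 75 of 80 (slack = 5); fermentation uses 92 of 92 (binding); hops uses 126 of 126 (binding).
Slack constraints have shadow price 0 (complementary slackness).
From A_Bᵀ y = c: 1·y_fermentation + 1·y_hops = 12; 4·y_fermentation + 6·y_hops = 59.
→ y_fermentation = 6.5 and y_hops = 5.5.
Shadow price of hops = 5.5.

5.5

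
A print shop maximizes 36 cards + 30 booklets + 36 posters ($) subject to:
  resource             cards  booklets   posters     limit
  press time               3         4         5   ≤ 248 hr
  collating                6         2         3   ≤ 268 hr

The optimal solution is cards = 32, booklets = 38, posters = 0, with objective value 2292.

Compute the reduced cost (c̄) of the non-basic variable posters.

Check each constraint at x*: press time 248/248 (tight); collating 268/268 (tight).
Dual feasibility on the basic columns requires 3·y_press time + 6·y_collating = 36, 4·y_press time + 2·y_collating = 30.
This yields shadow prices y_press time = 6, y_collating = 3.
Reduced cost of posters: c₃ − yᵀa₃ = 36 − (6·5 + 3·3) = 36 − 39 = -3.

-3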